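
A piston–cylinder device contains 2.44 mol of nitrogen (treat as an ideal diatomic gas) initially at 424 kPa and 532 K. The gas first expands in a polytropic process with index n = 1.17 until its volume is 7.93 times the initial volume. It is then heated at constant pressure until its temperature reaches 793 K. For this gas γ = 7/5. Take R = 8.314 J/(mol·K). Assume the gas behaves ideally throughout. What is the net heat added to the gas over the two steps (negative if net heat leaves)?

40600 J

V₁ = nRT₁/P₁ = 2.44×8.314×532/424 = 25.5 L.
Step 1 — Polytropic n=1.17: T₂ = T₁(V₁/V₂)^(n−1) = 532×(0.126)^0.17 = 374 K; P₂ = P₁(V₁/V₂)^n = 37.6 kPa.
W = (P₁V₁−P₂V₂)/(n−1) = (424×25.5−37.6×202)/0.17 = 18800 J.
ΔU = nCvΔT = 2.44×20.8×(374−532) = -8010 J.
Q = ΔU + W = 10800 J.
State after step 1: P = 37.6 kPa, V = 202 L, T = 374 K.
Step 2 — Isobaric: P stays 37.6 kPa; V/T = const ⇒ T₂ = 793 K, V₂ = 428 L.
W = PΔV = 37.6×(428−202) kPa·L = 8500 J.
ΔU = nCvΔT = 2.44×20.8×(793−374) = 21200 J.
Q = ΔU + W = nCpΔT = 29700 J.
Net over both steps: W = 27300 J, Q = 40600 J, ΔU = 13200 J.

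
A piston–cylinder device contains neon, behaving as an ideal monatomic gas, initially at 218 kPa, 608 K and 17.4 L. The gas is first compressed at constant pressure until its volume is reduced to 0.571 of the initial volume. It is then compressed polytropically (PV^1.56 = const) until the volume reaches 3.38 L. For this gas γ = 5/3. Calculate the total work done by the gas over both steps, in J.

n = P₁V₁/(RT₁) = 218×17.4/(8.314×608) = 0.750 mol.
Step 1 — Isobaric: P stays 218 kPa; V/T = const ⇒ T₂ = 347 K, V₂ = 9.94 L.
W = PΔV = 218×(9.94−17.4) kPa·L = -1630 J.
ΔU = nCvΔT = 0.750×12.5×(347−608) = -2440 J.
Q = ΔU + W = nCpΔT = -4070 J.
State after step 1: P = 218 kPa, V = 9.94 L, T = 347 K.
Step 2 — Polytropic n=1.56: T₂ = T₁(V₁/V₂)^(n−1) = 347×(2.94)^0.56 = 635 K; P₂ = P₁(V₁/V₂)^n = 1170 kPa.
W = (P₁V₁−P₂V₂)/(n−1) = (218×9.94−1170×3.38)/0.56 = -3210 J.
ΔU = nCvΔT = 0.750×12.5×(635−347) = 2690 J.
Q = ΔU + W = -513 J.
Net over both steps: W = -4830 J, Q = -4580 J, ΔU = 253 J.

-4830 J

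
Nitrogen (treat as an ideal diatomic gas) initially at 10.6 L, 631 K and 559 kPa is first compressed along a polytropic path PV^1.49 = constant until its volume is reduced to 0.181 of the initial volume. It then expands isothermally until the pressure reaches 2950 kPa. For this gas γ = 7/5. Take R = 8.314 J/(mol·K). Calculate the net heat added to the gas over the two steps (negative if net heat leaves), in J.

15700 J

n = P₁V₁/(RT₁) = 559×10.6/(8.314×631) = 1.13 mol.
Step 1 — Polytropic n=1.49: T₂ = T₁(V₁/V₂)^(n−1) = 631×(5.52)^0.49 = 1460 K; P₂ = P₁(V₁/V₂)^n = 7140 kPa.
W = (P₁V₁−P₂V₂)/(n−1) = (559×10.6−7140×1.92)/0.49 = -15800 J.
ΔU = nCvΔT = 1.13×20.8×(1460−631) = 19400 J.
Q = ΔU + W = 3570 J.
State after step 1: P = 7140 kPa, V = 1.92 L, T = 1460 K.
Step 2 — Isothermal: T stays 1460 K; PV = const ⇒ V₂ = 4.64 L, P₂ = 2950 kPa.
ΔU = 0 (ideal gas, T constant).
W = nRT ln(V₂/V₁) = 1.13×8.314×1460×ln(2.42) = 12100 J.
Q = ΔU + W = 12100 J.
Net over both steps: W = -3750 J, Q = 15700 J, ΔU = 19400 J.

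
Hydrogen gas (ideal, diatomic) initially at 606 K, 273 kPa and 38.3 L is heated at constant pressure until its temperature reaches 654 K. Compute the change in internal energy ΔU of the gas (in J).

n = P₁V₁/(RT₁) = 273×38.3/(8.314×606) = 2.08 mol.
Isobaric: P stays 273 kPa; V/T = const ⇒ T₂ = 654 K, V₂ = 41.3 L.
For an ideal gas ΔU = nCvΔT with Cv = (5/2)R = 20.8 J/(mol·K).
ΔU = 2.08×20.8×(654−606) = 2070 J.

2070 J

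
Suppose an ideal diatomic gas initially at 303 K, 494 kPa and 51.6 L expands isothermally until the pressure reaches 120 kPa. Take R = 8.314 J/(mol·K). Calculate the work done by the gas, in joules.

36100 J

n = P₁V₁/(RT₁) = 494×51.6/(8.314×303) = 10.1 mol.
Isothermal: T stays 303 K; PV = const ⇒ V₂ = 212 L, P₂ = 120 kPa.
W = nRT ln(V₂/V₁) = 10.1×8.314×303×ln(4.12) = 36100 J.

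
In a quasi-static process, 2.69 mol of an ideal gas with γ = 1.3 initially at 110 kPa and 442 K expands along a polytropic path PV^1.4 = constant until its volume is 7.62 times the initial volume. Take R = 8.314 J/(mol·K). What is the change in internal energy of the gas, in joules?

V₁ = nRT₁/P₁ = 2.69×8.314×442/110 = 89.9 L.
Polytropic n=1.4: T₂ = T₁(V₁/V₂)^(n−1) = 442×(0.131)^0.40 = 196 K; P₂ = P₁(V₁/V₂)^n = 6.41 kPa.
For an ideal gas ΔU = nCvΔT with Cv = R/(γ−1) = 27.7 J/(mol·K).
ΔU = 2.69×27.7×(196−442) = -18300 J.

-18300 J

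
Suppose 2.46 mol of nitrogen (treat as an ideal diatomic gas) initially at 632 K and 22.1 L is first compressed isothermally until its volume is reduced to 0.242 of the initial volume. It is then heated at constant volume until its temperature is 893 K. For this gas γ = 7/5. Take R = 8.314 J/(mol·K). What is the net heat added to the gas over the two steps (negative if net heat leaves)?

-4990 J

P₁ = nRT₁/V₁ = 2.46×8.314×632/22.1 = 585 kPa.
Step 1 — Isothermal: T stays 632 K; PV = const ⇒ V₂ = 5.35 L, P₂ = 2420 kPa.
ΔU = 0 (ideal gas, T constant).
W = nRT ln(V₂/V₁) = 2.46×8.314×632×ln(0.242) = -18300 J.
Q = ΔU + W = -18300 J.
State after step 1: P = 2420 kPa, V = 5.35 L, T = 632 K.
Step 2 — Isochoric: V stays 5.35 L; P/T = const ⇒ T₂ = 893 K, P₂ = 3410 kPa.
W = 0 (no volume change).
ΔU = nCvΔT = 2.46×20.8×(893−632) = 13300 J.
Q = ΔU = 13300 J.
Net over both steps: W = -18300 J, Q = -4990 J, ΔU = 13300 J.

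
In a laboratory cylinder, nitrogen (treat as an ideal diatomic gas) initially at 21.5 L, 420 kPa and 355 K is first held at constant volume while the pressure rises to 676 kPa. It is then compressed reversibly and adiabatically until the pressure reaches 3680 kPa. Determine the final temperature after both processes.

927 K

n = P₁V₁/(RT₁) = 420×21.5/(8.314×355) = 3.06 mol.
Step 1 — Isochoric: V stays 21.5 L; P/T = const ⇒ T₂ = 571 K, P₂ = 676 kPa.
W = 0 (no volume change).
ΔU = nCvΔT = 3.06×20.8×(571−355) = 13800 J.
Q = ΔU = 13800 J.
State after step 1: P = 676 kPa, V = 21.5 L, T = 571 K.
Step 2 — Adiabatic: T₂/T₁ = (P₂/P₁)^((γ−1)/γ) ⇒ T₂ = 571×(5.44)^0.286 = 927 K; V₂ = 6.41 L.
ΔU = nCvΔT = 3.06×20.8×(927−571) = 22600 J.
Q = 0 for an adiabatic process, so W = −ΔU = -22600 J.
Net over both steps: W = -22600 J, Q = 13800 J, ΔU = 36400 J.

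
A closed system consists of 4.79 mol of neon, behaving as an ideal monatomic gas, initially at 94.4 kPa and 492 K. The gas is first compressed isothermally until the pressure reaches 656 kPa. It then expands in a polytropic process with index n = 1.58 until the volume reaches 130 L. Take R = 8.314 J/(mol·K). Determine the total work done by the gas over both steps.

-18600 J

V₁ = nRT₁/P₁ = 4.79×8.314×492/94.4 = 208 L.
Step 1 — Isothermal: T stays 492 K; PV = const ⇒ V₂ = 29.9 L, P₂ = 656 kPa.
ΔU = 0 (ideal gas, T constant).
W = nRT ln(V₂/V₁) = 4.79×8.314×492×ln(0.144) = -38000 J.
Q = ΔU + W = -38000 J.
State after step 1: P = 656 kPa, V = 29.9 L, T = 492 K.
Step 2 — Polytropic n=1.58: T₂ = T₁(V₁/V₂)^(n−1) = 492×(0.230)^0.58 = 210 K; P₂ = P₁(V₁/V₂)^n = 64.2 kPa.
W = (P₁V₁−P₂V₂)/(n−1) = (656×29.9−64.2×130)/0.58 = 19400 J.
ΔU = nCvΔT = 4.79×12.5×(210−492) = -16900 J.
Q = ΔU + W = 2520 J.
Net over both steps: W = -18600 J, Q = -35500 J, ΔU = -16900 J.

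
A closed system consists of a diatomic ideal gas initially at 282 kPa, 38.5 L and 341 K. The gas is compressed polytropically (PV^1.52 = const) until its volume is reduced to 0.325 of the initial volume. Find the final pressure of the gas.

1560 kPa

Polytropic n=1.52: T₂ = T₁(V₁/V₂)^(n−1) = 341×(3.08)^0.52 = 612 K; P₂ = P₁(V₁/V₂)^n = 1560 kPa.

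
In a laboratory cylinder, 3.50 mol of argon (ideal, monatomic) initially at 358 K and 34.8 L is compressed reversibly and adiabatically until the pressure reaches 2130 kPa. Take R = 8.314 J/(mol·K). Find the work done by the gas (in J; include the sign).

P₁ = nRT₁/V₁ = 3.50×8.314×358/34.8 = 299 kPa.
Adiabatic: T₂/T₁ = (P₂/P₁)^((γ−1)/γ) ⇒ T₂ = 358×(7.12)^0.400 = 785 K; V₂ = 10.7 L.
ΔU = nCvΔT = 3.50×12.5×(785−358) = 18600 J.
Q = 0 for an adiabatic process, so W = −ΔU = -18600 J.

-18600 J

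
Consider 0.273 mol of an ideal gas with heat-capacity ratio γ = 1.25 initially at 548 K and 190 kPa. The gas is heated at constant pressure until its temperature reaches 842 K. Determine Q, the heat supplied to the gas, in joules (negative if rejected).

V₁ = nRT₁/P₁ = 0.273×8.314×548/190 = 6.55 L.
Isobaric: P stays 190 kPa; V/T = const ⇒ T₂ = 842 K, V₂ = 10.1 L.
W = PΔV = 190×(10.1−6.55) kPa·L = 667 J.
ΔU = nCvΔT = 0.273×33.3×(842−548) = 2670 J.
Q = ΔU + W = nCpΔT = 3340 J.

3340 J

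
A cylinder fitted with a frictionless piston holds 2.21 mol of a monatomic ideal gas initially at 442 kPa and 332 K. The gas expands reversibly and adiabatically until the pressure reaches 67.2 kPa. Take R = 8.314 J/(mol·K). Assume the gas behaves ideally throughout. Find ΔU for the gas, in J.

V₁ = nRT₁/P₁ = 2.21×8.314×332/442 = 13.8 L.
Adiabatic: T₂/T₁ = (P₂/P₁)^((γ−1)/γ) ⇒ T₂ = 332×(0.152)^0.400 = 156 K; V₂ = 42.7 L.
For an ideal gas ΔU = nCvΔT with Cv = (3/2)R = 12.5 J/(mol·K).
ΔU = 2.21×12.5×(156−332) = -4840 J.

-4840 J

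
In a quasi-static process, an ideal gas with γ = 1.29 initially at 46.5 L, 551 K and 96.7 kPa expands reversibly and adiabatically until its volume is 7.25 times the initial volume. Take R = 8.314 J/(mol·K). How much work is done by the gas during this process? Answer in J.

n = P₁V₁/(RT₁) = 96.7×46.5/(8.314×551) = 0.982 mol.
Adiabatic: TV^(γ−1) = const ⇒ T₂ = 551×(0.138)^0.290 = 310 K; PV^γ = const ⇒ P₂ = 7.51 kPa.
ΔU = nCvΔT = 0.982×28.7×(310−551) = -6780 J.
Q = 0 for an adiabatic process, so W = −ΔU = 6780 J.

6780 J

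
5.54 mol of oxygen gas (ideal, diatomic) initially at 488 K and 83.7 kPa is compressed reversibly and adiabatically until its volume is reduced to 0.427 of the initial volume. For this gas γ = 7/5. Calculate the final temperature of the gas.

V₁ = nRT₁/P₁ = 5.54×8.314×488/83.7 = 269 L.
Adiabatic: TV^(γ−1) = const ⇒ T₂ = 488×(2.34)^0.400 = 686 K; PV^γ = const ⇒ P₂ = 276 kPa.

686 K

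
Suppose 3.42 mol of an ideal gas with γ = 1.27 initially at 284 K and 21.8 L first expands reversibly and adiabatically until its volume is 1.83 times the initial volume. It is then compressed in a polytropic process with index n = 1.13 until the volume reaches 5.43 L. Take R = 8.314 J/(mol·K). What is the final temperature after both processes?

313 K

P₁ = nRT₁/V₁ = 3.42×8.314×284/21.8 = 370 kPa.
Step 1 — Adiabatic: TV^(γ−1) = const ⇒ T₂ = 284×(0.546)^0.270 = 241 K; PV^γ = const ⇒ P₂ = 172 kPa.
ΔU = nCvΔT = 3.42×30.8×(241−284) = -4500 J.
Q = 0 for an adiabatic process, so W = −ΔU = 4500 J.
State after step 1: P = 172 kPa, V = 39.9 L, T = 241 K.
Step 2 — Polytropic n=1.13: T₂ = T₁(V₁/V₂)^(n−1) = 241×(7.35)^0.13 = 313 K; P₂ = P₁(V₁/V₂)^n = 1640 kPa.
W = (P₁V₁−P₂V₂)/(n−1) = (172×39.9−1640×5.43)/0.13 = -15600 J.
ΔU = nCvΔT = 3.42×30.8×(313−241) = 7520 J.
Q = ΔU + W = -8100 J.
Net over both steps: W = -11100 J, Q = -8100 J, ΔU = 3020 J.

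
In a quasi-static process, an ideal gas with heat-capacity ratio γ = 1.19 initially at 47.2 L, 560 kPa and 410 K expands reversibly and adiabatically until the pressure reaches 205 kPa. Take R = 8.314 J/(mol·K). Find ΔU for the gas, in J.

-20600 J

n = P₁V₁/(RT₁) = 560×47.2/(8.314×410) = 7.75 mol.
Adiabatic: T₂/T₁ = (P₂/P₁)^((γ−1)/γ) ⇒ T₂ = 410×(0.366)^0.160 = 349 K; V₂ = 110 L.
For an ideal gas ΔU = nCvΔT with Cv = R/(γ−1) = 43.8 J/(mol·K).
ΔU = 7.75×43.8×(349−410) = -20600 J.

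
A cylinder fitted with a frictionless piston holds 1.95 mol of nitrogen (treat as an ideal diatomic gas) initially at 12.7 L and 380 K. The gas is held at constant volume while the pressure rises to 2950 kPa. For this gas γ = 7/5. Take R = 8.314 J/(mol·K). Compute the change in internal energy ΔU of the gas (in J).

78300 J

P₁ = nRT₁/V₁ = 1.95×8.314×380/12.7 = 485 kPa.
Isochoric: V stays 12.7 L; P/T = const ⇒ T₂ = 2310 K, P₂ = 2950 kPa.
For an ideal gas ΔU = nCvΔT with Cv = (5/2)R = 20.8 J/(mol·K).
ΔU = 1.95×20.8×(2310−380) = 78300 J.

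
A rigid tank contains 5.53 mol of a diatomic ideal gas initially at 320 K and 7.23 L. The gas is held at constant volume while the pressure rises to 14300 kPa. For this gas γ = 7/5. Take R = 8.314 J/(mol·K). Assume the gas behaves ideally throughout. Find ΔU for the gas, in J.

222000 J

P₁ = nRT₁/V₁ = 5.53×8.314×320/7.23 = 2030 kPa.
Isochoric: V stays 7.23 L; P/T = const ⇒ T₂ = 2250 K, P₂ = 14300 kPa.
For an ideal gas ΔU = nCvΔT with Cv = (5/2)R = 20.8 J/(mol·K).
ΔU = 5.53×20.8×(2250−320) = 222000 J.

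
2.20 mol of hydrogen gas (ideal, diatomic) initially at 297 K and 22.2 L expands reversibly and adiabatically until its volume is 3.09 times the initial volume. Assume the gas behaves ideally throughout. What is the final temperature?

189 K

P₁ = nRT₁/V₁ = 2.20×8.314×297/22.2 = 245 kPa.
Adiabatic: TV^(γ−1) = const ⇒ T₂ = 297×(0.324)^0.400 = 189 K; PV^γ = const ⇒ P₂ = 50.4 kPa.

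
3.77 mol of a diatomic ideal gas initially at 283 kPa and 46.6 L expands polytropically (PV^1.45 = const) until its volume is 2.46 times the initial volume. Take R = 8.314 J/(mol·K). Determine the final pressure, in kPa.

76.7 kPa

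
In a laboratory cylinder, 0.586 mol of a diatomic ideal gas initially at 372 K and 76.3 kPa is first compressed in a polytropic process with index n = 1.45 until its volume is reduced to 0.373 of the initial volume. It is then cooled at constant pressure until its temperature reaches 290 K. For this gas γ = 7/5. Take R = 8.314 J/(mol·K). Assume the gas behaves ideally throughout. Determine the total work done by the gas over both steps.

V₁ = nRT₁/P₁ = 0.586×8.314×372/76.3 = 23.8 L.
Step 1 — Polytropic n=1.45: T₂ = T₁(V₁/V₂)^(n−1) = 372×(2.68)^0.45 = 580 K; P₂ = P₁(V₁/V₂)^n = 319 kPa.
W = (P₁V₁−P₂V₂)/(n−1) = (76.3×23.8−319×8.86)/0.45 = -2250 J.
ΔU = nCvΔT = 0.586×20.8×(580−372) = 2530 J.
Q = ΔU + W = 281 J.
State after step 1: P = 319 kPa, V = 8.86 L, T = 580 K.
Step 2 — Isobaric: P stays 319 kPa; V/T = const ⇒ T₂ = 290 K, V₂ = 4.43 L.
W = PΔV = 319×(4.43−8.86) kPa·L = -1410 J.
ΔU = nCvΔT = 0.586×20.8×(290−580) = -3530 J.
Q = ΔU + W = nCpΔT = -4940 J.
Net over both steps: W = -3660 J, Q = -4660 J, ΔU = -999 J.

-3660 J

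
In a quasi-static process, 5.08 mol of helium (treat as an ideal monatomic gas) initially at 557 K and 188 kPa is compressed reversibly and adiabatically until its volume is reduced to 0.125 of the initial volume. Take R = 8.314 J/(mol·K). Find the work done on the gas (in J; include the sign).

106000 J

V₁ = nRT₁/P₁ = 5.08×8.314×557/188 = 125 L.
Adiabatic: TV^(γ−1) = const ⇒ T₂ = 557×(8.00)^0.667 = 2230 K; PV^γ = const ⇒ P₂ = 6020 kPa.
ΔU = nCvΔT = 5.08×12.5×(2230−557) = 106000 J.
Q = 0 for an adiabatic process, so W = −ΔU = -106000 J.
Work done on the gas = −W_by = 106000 J.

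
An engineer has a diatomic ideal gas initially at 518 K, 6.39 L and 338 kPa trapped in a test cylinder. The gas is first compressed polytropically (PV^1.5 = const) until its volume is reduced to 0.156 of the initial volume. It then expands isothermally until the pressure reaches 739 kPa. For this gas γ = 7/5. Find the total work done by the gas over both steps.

n = P₁V₁/(RT₁) = 338×6.39/(8.314×518) = 0.502 mol.
Step 1 — Polytropic n=1.5: T₂ = T₁(V₁/V₂)^(n−1) = 518×(6.41)^0.50 = 1310 K; P₂ = P₁(V₁/V₂)^n = 5490 kPa.
W = (P₁V₁−P₂V₂)/(n−1) = (338×6.39−5490×0.997)/0.50 = -6620 J.
ΔU = nCvΔT = 0.502×20.8×(1310−518) = 8270 J.
Q = ΔU + W = 1650 J.
State after step 1: P = 5490 kPa, V = 0.997 L, T = 1310 K.
Step 2 — Isothermal: T stays 1310 K; PV = const ⇒ V₂ = 7.40 L, P₂ = 739 kPa.
ΔU = 0 (ideal gas, T constant).
W = nRT ln(V₂/V₁) = 0.502×8.314×1310×ln(7.42) = 11000 J.
Q = ΔU + W = 11000 J.
Net over both steps: W = 4340 J, Q = 12600 J, ΔU = 8270 J.

4340 J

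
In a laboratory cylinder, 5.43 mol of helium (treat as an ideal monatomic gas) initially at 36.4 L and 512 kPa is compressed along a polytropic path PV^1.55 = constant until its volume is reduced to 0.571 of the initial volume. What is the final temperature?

562 K

T₁ = P₁V₁/(nR) = 512×36.4/(5.43×8.314) = 413 K.
Polytropic n=1.55: T₂ = T₁(V₁/V₂)^(n−1) = 413×(1.75)^0.55 = 562 K; P₂ = P₁(V₁/V₂)^n = 1220 kPa.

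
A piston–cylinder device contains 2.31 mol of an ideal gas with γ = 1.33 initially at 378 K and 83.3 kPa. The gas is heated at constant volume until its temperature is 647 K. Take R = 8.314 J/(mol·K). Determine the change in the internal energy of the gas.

V₁ = nRT₁/P₁ = 2.31×8.314×378/83.3 = 87.2 L.
Isochoric: V stays 87.2 L; P/T = const ⇒ T₂ = 647 K, P₂ = 143 kPa.
For an ideal gas ΔU = nCvΔT with Cv = R/(γ−1) = 25.2 J/(mol·K).
ΔU = 2.31×25.2×(647−378) = 15700 J.

15700 J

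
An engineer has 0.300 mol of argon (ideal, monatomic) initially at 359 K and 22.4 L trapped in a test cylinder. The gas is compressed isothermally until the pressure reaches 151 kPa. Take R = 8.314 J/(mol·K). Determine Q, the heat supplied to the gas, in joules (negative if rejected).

P₁ = nRT₁/V₁ = 0.300×8.314×359/22.4 = 40.0 kPa.
Isothermal: T stays 359 K; PV = const ⇒ V₂ = 5.93 L, P₂ = 151 kPa.
ΔU = 0 (ideal gas, T constant).
W = nRT ln(V₂/V₁) = 0.300×8.314×359×ln(0.265) = -1190 J.
Q = ΔU + W = -1190 J.

-1190 J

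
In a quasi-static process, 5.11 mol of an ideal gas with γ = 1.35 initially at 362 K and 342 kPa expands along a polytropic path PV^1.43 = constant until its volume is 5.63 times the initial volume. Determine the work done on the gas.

V₁ = nRT₁/P₁ = 5.11×8.314×362/342 = 45.0 L.
Polytropic n=1.43: T₂ = T₁(V₁/V₂)^(n−1) = 362×(0.178)^0.43 = 172 K; P₂ = P₁(V₁/V₂)^n = 28.9 kPa.
W = (P₁V₁−P₂V₂)/(n−1) = (342×45.0−28.9×253)/0.43 = 18800 J.
Work done on the gas = −W_by = -18800 J.

-18800 J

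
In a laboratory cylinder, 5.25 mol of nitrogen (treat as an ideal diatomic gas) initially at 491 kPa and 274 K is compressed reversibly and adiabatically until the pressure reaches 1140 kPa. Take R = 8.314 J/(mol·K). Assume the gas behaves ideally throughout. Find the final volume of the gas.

13.3 L

V₁ = nRT₁/P₁ = 5.25×8.314×274/491 = 24.4 L.
Adiabatic: T₂/T₁ = (P₂/P₁)^((γ−1)/γ) ⇒ T₂ = 274×(2.32)^0.286 = 349 K; V₂ = 13.3 L.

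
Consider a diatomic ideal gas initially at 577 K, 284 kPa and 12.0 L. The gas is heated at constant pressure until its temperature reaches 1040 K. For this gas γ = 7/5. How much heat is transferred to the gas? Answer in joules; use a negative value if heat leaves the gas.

9570 J

n = P₁V₁/(RT₁) = 284×12.0/(8.314×577) = 0.710 mol.
Isobaric: P stays 284 kPa; V/T = const ⇒ T₂ = 1040 K, V₂ = 21.6 L.
W = PΔV = 284×(21.6−12.0) kPa·L = 2730 J.
ΔU = nCvΔT = 0.710×20.8×(1040−577) = 6840 J.
Q = ΔU + W = nCpΔT = 9570 J.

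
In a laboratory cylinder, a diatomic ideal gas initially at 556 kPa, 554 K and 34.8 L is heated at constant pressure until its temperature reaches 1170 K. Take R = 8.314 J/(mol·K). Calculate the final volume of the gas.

Isobaric: P stays 556 kPa; V/T = const ⇒ T₂ = 1170 K, V₂ = 73.5 L.

73.5 L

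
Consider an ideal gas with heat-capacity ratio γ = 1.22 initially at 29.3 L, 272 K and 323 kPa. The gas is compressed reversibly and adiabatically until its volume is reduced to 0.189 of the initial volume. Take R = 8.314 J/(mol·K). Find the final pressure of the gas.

2470 kPa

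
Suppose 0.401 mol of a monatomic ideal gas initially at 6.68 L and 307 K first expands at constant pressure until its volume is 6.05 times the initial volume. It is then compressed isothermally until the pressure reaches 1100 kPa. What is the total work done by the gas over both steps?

-7040 J

P₁ = nRT₁/V₁ = 0.401×8.314×307/6.68 = 153 kPa.
Step 1 — Isobaric: P stays 153 kPa; V/T = const ⇒ T₂ = 1860 K, V₂ = 40.4 L.
W = PΔV = 153×(40.4−6.68) kPa·L = 5170 J.
ΔU = nCvΔT = 0.401×12.5×(1860−307) = 7750 J.
Q = ΔU + W = nCpΔT = 12900 J.
State after step 1: P = 153 kPa, V = 40.4 L, T = 1860 K.
Step 2 — Isothermal: T stays 1860 K; PV = const ⇒ V₂ = 5.63 L, P₂ = 1100 kPa.
ΔU = 0 (ideal gas, T constant).
W = nRT ln(V₂/V₁) = 0.401×8.314×1860×ln(0.139) = -12200 J.
Q = ΔU + W = -12200 J.
Net over both steps: W = -7040 J, Q = 716 J, ΔU = 7750 J.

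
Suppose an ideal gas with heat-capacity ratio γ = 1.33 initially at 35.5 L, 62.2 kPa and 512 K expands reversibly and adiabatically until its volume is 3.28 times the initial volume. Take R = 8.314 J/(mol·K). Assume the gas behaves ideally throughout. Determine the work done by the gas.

n = P₁V₁/(RT₁) = 62.2×35.5/(8.314×512) = 0.519 mol.
Adiabatic: TV^(γ−1) = const ⇒ T₂ = 512×(0.305)^0.330 = 346 K; PV^γ = const ⇒ P₂ = 12.8 kPa.
ΔU = nCvΔT = 0.519×25.2×(346−512) = -2170 J.
Q = 0 for an adiabatic process, so W = −ΔU = 2170 J.

2170 J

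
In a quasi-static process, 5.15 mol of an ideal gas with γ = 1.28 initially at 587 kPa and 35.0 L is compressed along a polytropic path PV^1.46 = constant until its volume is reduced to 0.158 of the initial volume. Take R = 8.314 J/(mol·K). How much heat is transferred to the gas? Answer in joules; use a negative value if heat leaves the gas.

38400 J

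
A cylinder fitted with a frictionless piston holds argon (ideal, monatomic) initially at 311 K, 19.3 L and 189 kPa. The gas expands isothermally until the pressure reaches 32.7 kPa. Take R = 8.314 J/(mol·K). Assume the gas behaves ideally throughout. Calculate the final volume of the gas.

Isothermal: T stays 311 K; PV = const ⇒ V₂ = 112 L, P₂ = 32.7 kPa.

112 L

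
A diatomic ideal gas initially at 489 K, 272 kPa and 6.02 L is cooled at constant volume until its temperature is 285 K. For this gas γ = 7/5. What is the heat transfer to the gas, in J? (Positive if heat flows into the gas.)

-1710 J

n = P₁V₁/(RT₁) = 272×6.02/(8.314×489) = 0.403 mol.
Isochoric: V stays 6.02 L; P/T = const ⇒ T₂ = 285 K, P₂ = 159 kPa.
W = 0 (no volume change).
ΔU = nCvΔT = 0.403×20.8×(285−489) = -1710 J.
Q = ΔU = -1710 J.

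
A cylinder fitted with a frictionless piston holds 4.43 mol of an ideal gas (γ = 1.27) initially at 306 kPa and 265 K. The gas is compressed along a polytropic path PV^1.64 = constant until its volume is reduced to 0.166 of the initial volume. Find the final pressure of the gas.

V₁ = nRT₁/P₁ = 4.43×8.314×265/306 = 31.9 L.
Polytropic n=1.64: T₂ = T₁(V₁/V₂)^(n−1) = 265×(6.02)^0.64 = 836 K; P₂ = P₁(V₁/V₂)^n = 5820 kPa.

5820 kPa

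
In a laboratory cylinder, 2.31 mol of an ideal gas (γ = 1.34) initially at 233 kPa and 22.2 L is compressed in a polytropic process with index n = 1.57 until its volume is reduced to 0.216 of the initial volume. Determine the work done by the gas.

T₁ = P₁V₁/(nR) = 233×22.2/(2.31×8.314) = 269 K.
Polytropic n=1.57: T₂ = T₁(V₁/V₂)^(n−1) = 269×(4.63)^0.57 = 645 K; P₂ = P₁(V₁/V₂)^n = 2580 kPa.
W = (P₁V₁−P₂V₂)/(n−1) = (233×22.2−2580×4.80)/0.57 = -12700 J.

-12700 J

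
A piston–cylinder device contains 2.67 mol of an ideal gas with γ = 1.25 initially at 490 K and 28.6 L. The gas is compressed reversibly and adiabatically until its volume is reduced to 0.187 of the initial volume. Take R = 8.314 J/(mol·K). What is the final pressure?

P₁ = nRT₁/V₁ = 2.67×8.314×490/28.6 = 380 kPa.
Adiabatic: TV^(γ−1) = const ⇒ T₂ = 490×(5.35)^0.250 = 745 K; PV^γ = const ⇒ P₂ = 3090 kPa.

3090 kPa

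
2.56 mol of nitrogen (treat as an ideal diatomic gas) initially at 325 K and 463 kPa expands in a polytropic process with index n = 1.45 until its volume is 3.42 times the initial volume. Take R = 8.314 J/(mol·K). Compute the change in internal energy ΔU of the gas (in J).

-7350 J

V₁ = nRT₁/P₁ = 2.56×8.314×325/463 = 14.9 L.
Polytropic n=1.45: T₂ = T₁(V₁/V₂)^(n−1) = 325×(0.292)^0.45 = 187 K; P₂ = P₁(V₁/V₂)^n = 77.8 kPa.
For an ideal gas ΔU = nCvΔT with Cv = (5/2)R = 20.8 J/(mol·K).
ΔU = 2.56×20.8×(187−325) = -7350 J.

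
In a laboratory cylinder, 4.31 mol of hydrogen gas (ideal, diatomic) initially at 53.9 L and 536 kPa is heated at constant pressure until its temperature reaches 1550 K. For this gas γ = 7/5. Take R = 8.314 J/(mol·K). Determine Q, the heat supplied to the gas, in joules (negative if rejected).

93300 J

T₁ = P₁V₁/(nR) = 536×53.9/(4.31×8.314) = 806 K.
Isobaric: P stays 536 kPa; V/T = const ⇒ T₂ = 1550 K, V₂ = 104 L.
W = PΔV = 536×(104−53.9) kPa·L = 26700 J.
ΔU = nCvΔT = 4.31×20.8×(1550−806) = 66600 J.
Q = ΔU + W = nCpΔT = 93300 J.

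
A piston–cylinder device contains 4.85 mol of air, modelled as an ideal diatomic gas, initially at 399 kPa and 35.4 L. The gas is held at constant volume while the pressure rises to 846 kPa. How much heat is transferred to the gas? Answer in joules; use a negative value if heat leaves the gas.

39600 J

T₁ = P₁V₁/(nR) = 399×35.4/(4.85×8.314) = 350 K.
Isochoric: V stays 35.4 L; P/T = const ⇒ T₂ = 743 K, P₂ = 846 kPa.
W = 0 (no volume change).
ΔU = nCvΔT = 4.85×20.8×(743−350) = 39600 J.
Q = ΔU = 39600 J.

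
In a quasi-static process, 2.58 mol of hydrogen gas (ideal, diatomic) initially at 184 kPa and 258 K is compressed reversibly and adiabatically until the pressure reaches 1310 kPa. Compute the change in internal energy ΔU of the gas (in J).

10400 J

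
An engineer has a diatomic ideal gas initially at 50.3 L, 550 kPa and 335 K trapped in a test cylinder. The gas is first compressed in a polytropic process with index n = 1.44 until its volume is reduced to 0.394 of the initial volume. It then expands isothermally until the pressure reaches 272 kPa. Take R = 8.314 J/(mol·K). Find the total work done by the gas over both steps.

53400 J

n = P₁V₁/(RT₁) = 550×50.3/(8.314×335) = 9.93 mol.
Step 1 — Polytropic n=1.44: T₂ = T₁(V₁/V₂)^(n−1) = 335×(2.54)^0.44 = 505 K; P₂ = P₁(V₁/V₂)^n = 2100 kPa.
W = (P₁V₁−P₂V₂)/(n−1) = (550×50.3−2100×19.8)/0.44 = -31800 J.
ΔU = nCvΔT = 9.93×20.8×(505−335) = 35000 J.
Q = ΔU + W = 3180 J.
State after step 1: P = 2100 kPa, V = 19.8 L, T = 505 K.
Step 2 — Isothermal: T stays 505 K; PV = const ⇒ V₂ = 153 L, P₂ = 272 kPa.
ΔU = 0 (ideal gas, T constant).
W = nRT ln(V₂/V₁) = 9.93×8.314×505×ln(7.73) = 85200 J.
Q = ΔU + W = 85200 J.
Net over both steps: W = 53400 J, Q = 88400 J, ΔU = 35000 J.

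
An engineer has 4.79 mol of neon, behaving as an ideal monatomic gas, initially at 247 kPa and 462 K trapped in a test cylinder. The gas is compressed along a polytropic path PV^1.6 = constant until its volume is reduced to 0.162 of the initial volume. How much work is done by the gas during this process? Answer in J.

V₁ = nRT₁/P₁ = 4.79×8.314×462/247 = 74.5 L.
Polytropic n=1.6: T₂ = T₁(V₁/V₂)^(n−1) = 462×(6.17)^0.60 = 1380 K; P₂ = P₁(V₁/V₂)^n = 4540 kPa.
W = (P₁V₁−P₂V₂)/(n−1) = (247×74.5−4540×12.1)/0.60 = -60700 J.

-60700 J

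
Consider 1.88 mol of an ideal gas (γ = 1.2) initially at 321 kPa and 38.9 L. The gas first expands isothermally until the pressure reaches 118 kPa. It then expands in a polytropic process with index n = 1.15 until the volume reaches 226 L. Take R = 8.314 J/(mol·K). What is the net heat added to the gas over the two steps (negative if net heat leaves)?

14700 J

T₁ = P₁V₁/(nR) = 321×38.9/(1.88×8.314) = 799 K.
Step 1 — Isothermal: T stays 799 K; PV = const ⇒ V₂ = 106 L, P₂ = 118 kPa.
ΔU = 0 (ideal gas, T constant).
W = nRT ln(V₂/V₁) = 1.88×8.314×799×ln(2.72) = 12500 J.
Q = ΔU + W = 12500 J.
State after step 1: P = 118 kPa, V = 106 L, T = 799 K.
Step 2 — Polytropic n=1.15: T₂ = T₁(V₁/V₂)^(n−1) = 799×(0.468)^0.15 = 713 K; P₂ = P₁(V₁/V₂)^n = 49.3 kPa.
W = (P₁V₁−P₂V₂)/(n−1) = (118×106−49.3×226)/0.15 = 8960 J.
ΔU = nCvΔT = 1.88×41.6×(713−799) = -6720 J.
Q = ΔU + W = 2240 J.
Net over both steps: W = 21500 J, Q = 14700 J, ΔU = -6720 J.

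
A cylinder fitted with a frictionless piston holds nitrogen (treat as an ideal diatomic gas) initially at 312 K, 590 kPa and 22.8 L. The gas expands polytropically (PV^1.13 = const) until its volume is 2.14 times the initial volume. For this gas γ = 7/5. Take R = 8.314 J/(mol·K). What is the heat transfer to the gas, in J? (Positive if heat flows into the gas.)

6580 J

n = P₁V₁/(RT₁) = 590×22.8/(8.314×312) = 5.19 mol.
Polytropic n=1.13: T₂ = T₁(V₁/V₂)^(n−1) = 312×(0.467)^0.13 = 283 K; P₂ = P₁(V₁/V₂)^n = 250 kPa.
W = (P₁V₁−P₂V₂)/(n−1) = (590×22.8−250×48.8)/0.13 = 9740 J.
ΔU = nCvΔT = 5.19×20.8×(283−312) = -3170 J.
Q = ΔU + W = 6580 J.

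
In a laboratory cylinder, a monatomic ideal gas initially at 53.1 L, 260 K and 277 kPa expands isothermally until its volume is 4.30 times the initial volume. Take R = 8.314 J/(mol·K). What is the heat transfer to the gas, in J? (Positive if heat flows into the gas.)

n = P₁V₁/(RT₁) = 277×53.1/(8.314×260) = 6.80 mol.
Isothermal: T stays 260 K; PV = const ⇒ V₂ = 228 L, P₂ = 64.4 kPa.
ΔU = 0 (ideal gas, T constant).
W = nRT ln(V₂/V₁) = 6.80×8.314×260×ln(4.30) = 21500 J.
Q = ΔU + W = 21500 J.

21500 J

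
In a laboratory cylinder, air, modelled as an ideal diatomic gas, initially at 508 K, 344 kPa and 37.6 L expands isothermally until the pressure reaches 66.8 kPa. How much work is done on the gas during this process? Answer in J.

-21200 J

n = P₁V₁/(RT₁) = 344×37.6/(8.314×508) = 3.06 mol.
Isothermal: T stays 508 K; PV = const ⇒ V₂ = 194 L, P₂ = 66.8 kPa.
W = nRT ln(V₂/V₁) = 3.06×8.314×508×ln(5.15) = 21200 J.
Work done on the gas = −W_by = -21200 J.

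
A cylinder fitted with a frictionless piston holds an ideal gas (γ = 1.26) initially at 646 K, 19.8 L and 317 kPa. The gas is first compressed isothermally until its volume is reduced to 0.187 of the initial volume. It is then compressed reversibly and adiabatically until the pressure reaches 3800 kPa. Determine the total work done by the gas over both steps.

-14900 J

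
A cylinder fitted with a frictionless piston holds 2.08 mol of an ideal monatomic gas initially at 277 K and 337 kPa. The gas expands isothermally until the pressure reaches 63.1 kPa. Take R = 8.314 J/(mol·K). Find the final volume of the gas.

V₁ = nRT₁/P₁ = 2.08×8.314×277/337 = 14.2 L.
Isothermal: T stays 277 K; PV = const ⇒ V₂ = 75.9 L, P₂ = 63.1 kPa.

75.9 L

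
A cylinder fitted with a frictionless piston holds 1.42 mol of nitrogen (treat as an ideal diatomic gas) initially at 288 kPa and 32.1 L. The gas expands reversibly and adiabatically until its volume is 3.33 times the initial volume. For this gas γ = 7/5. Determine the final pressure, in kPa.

53.5 kPa

T₁ = P₁V₁/(nR) = 288×32.1/(1.42×8.314) = 783 K.
Adiabatic: TV^(γ−1) = const ⇒ T₂ = 783×(0.300)^0.400 = 484 K; PV^γ = const ⇒ P₂ = 53.5 kPa.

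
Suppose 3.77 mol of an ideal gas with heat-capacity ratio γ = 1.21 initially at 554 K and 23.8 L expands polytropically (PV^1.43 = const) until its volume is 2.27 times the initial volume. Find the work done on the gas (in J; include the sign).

-12000 J

P₁ = nRT₁/V₁ = 3.77×8.314×554/23.8 = 730 kPa.
Polytropic n=1.43: T₂ = T₁(V₁/V₂)^(n−1) = 554×(0.441)^0.43 = 389 K; P₂ = P₁(V₁/V₂)^n = 226 kPa.
W = (P₁V₁−P₂V₂)/(n−1) = (730×23.8−226×54.0)/0.43 = 12000 J.
Work done on the gas = −W_by = -12000 J.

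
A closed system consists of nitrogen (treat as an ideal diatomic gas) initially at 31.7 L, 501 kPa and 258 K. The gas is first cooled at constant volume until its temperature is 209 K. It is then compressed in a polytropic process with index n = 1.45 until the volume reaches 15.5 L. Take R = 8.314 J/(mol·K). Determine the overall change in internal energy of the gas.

4680 J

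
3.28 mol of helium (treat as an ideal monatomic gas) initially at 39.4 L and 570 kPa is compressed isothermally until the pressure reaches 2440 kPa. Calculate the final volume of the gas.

9.20 L

T₁ = P₁V₁/(nR) = 570×39.4/(3.28×8.314) = 824 K.
Isothermal: T stays 824 K; PV = const ⇒ V₂ = 9.20 L, P₂ = 2440 kPa.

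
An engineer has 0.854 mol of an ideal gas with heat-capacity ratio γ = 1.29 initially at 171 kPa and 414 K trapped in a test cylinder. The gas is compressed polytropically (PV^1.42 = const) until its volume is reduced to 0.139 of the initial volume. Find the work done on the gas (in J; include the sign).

9030 J

V₁ = nRT₁/P₁ = 0.854×8.314×414/171 = 17.2 L.
Polytropic n=1.42: T₂ = T₁(V₁/V₂)^(n−1) = 414×(7.19)^0.42 = 948 K; P₂ = P₁(V₁/V₂)^n = 2820 kPa.
W = (P₁V₁−P₂V₂)/(n−1) = (171×17.2−2820×2.39)/0.42 = -9030 J.
Work done on the gas = −W_by = 9030 J.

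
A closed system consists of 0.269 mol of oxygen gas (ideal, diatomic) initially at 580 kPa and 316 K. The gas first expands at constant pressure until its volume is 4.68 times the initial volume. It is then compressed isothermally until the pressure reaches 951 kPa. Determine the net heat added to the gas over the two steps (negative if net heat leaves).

7470 J

V₁ = nRT₁/P₁ = 0.269×8.314×316/580 = 1.22 L.
Step 1 — Isobaric: P stays 580 kPa; V/T = const ⇒ T₂ = 1480 K, V₂ = 5.70 L.
W = PΔV = 580×(5.70−1.22) kPa·L = 2600 J.
ΔU = nCvΔT = 0.269×20.8×(1480−316) = 6500 J.
Q = ΔU + W = nCpΔT = 9100 J.
State after step 1: P = 580 kPa, V = 5.70 L, T = 1480 K.
Step 2 — Isothermal: T stays 1480 K; PV = const ⇒ V₂ = 3.48 L, P₂ = 951 kPa.
ΔU = 0 (ideal gas, T constant).
W = nRT ln(V₂/V₁) = 0.269×8.314×1480×ln(0.610) = -1640 J.
Q = ΔU + W = -1640 J.
Net over both steps: W = 965 J, Q = 7470 J, ΔU = 6500 J.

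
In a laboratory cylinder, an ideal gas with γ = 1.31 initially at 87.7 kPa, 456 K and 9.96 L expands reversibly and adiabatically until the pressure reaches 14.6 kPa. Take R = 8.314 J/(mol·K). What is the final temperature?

298 K

Adiabatic: T₂/T₁ = (P₂/P₁)^((γ−1)/γ) ⇒ T₂ = 456×(0.166)^0.237 = 298 K; V₂ = 39.1 L.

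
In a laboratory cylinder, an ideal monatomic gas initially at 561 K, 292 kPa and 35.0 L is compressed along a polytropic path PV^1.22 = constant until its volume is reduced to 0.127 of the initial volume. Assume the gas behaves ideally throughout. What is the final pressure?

Polytropic n=1.22: T₂ = T₁(V₁/V₂)^(n−1) = 561×(7.87)^0.22 = 883 K; P₂ = P₁(V₁/V₂)^n = 3620 kPa.

3620 kPa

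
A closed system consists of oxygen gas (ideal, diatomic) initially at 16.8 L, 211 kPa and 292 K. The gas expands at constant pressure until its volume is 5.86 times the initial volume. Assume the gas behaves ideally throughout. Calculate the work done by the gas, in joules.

n = P₁V₁/(RT₁) = 211×16.8/(8.314×292) = 1.46 mol.
Isobaric: P stays 211 kPa; V/T = const ⇒ T₂ = 1710 K, V₂ = 98.4 L.
W = PΔV = 211×(98.4−16.8) kPa·L = 17200 J.

17200 J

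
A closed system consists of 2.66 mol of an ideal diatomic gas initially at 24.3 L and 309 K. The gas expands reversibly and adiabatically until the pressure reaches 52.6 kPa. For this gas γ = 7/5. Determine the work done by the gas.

6500 J

P₁ = nRT₁/V₁ = 2.66×8.314×309/24.3 = 281 kPa.
Adiabatic: T₂/T₁ = (P₂/P₁)^((γ−1)/γ) ⇒ T₂ = 309×(0.187)^0.286 = 191 K; V₂ = 80.5 L.
ΔU = nCvΔT = 2.66×20.8×(191−309) = -6500 J.
Q = 0 for an adiabatic process, so W = −ΔU = 6500 J.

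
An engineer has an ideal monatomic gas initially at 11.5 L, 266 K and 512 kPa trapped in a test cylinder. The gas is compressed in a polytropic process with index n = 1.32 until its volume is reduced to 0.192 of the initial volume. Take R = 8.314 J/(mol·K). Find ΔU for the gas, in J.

6140 J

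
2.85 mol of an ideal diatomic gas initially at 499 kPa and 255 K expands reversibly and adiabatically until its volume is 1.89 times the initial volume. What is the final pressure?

V₁ = nRT₁/P₁ = 2.85×8.314×255/499 = 12.1 L.
Adiabatic: TV^(γ−1) = const ⇒ T₂ = 255×(0.529)^0.400 = 198 K; PV^γ = const ⇒ P₂ = 205 kPa.

205 kPa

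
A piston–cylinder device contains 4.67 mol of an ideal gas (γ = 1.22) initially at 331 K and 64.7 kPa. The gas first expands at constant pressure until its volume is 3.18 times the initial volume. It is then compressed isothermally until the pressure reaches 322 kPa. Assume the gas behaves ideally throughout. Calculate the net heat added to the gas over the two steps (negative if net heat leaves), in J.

89800 J

V₁ = nRT₁/P₁ = 4.67×8.314×331/64.7 = 199 L.
Step 1 — Isobaric: P stays 64.7 kPa; V/T = const ⇒ T₂ = 1050 K, V₂ = 632 L.
W = PΔV = 64.7×(632−199) kPa·L = 28000 J.
ΔU = nCvΔT = 4.67×37.8×(1050−331) = 127000 J.
Q = ΔU + W = nCpΔT = 155000 J.
State after step 1: P = 64.7 kPa, V = 632 L, T = 1050 K.
Step 2 — Isothermal: T stays 1050 K; PV = const ⇒ V₂ = 127 L, P₂ = 322 kPa.
ΔU = 0 (ideal gas, T constant).
W = nRT ln(V₂/V₁) = 4.67×8.314×1050×ln(0.201) = -65600 J.
Q = ΔU + W = -65600 J.
Net over both steps: W = -37600 J, Q = 89800 J, ΔU = 127000 J.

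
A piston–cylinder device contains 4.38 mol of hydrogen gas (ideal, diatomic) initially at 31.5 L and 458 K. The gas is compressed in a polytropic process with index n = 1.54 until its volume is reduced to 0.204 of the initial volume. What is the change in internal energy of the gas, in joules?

P₁ = nRT₁/V₁ = 4.38×8.314×458/31.5 = 529 kPa.
Polytropic n=1.54: T₂ = T₁(V₁/V₂)^(n−1) = 458×(4.90)^0.54 = 1080 K; P₂ = P₁(V₁/V₂)^n = 6120 kPa.
For an ideal gas ΔU = nCvΔT with Cv = (5/2)R = 20.8 J/(mol·K).
ΔU = 4.38×20.8×(1080−458) = 56700 J.

56700 J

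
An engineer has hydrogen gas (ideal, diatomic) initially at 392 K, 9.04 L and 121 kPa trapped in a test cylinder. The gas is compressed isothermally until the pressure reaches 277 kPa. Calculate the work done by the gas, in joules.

n = P₁V₁/(RT₁) = 121×9.04/(8.314×392) = 0.336 mol.
Isothermal: T stays 392 K; PV = const ⇒ V₂ = 3.95 L, P₂ = 277 kPa.
W = nRT ln(V₂/V₁) = 0.336×8.314×392×ln(0.437) = -906 J.

-906 J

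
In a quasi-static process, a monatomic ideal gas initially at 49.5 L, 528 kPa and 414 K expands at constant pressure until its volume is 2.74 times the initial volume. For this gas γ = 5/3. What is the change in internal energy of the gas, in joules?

68200 J

n = P₁V₁/(RT₁) = 528×49.5/(8.314×414) = 7.59 mol.
Isobaric: P stays 528 kPa; V/T = const ⇒ T₂ = 1130 K, V₂ = 136 L.
For an ideal gas ΔU = nCvΔT with Cv = (3/2)R = 12.5 J/(mol·K).
ΔU = 7.59×12.5×(1130−414) = 68200 J.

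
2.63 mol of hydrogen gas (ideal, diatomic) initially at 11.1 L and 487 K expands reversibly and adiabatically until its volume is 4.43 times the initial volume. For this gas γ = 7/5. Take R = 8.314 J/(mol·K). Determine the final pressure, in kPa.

P₁ = nRT₁/V₁ = 2.63×8.314×487/11.1 = 959 kPa.
Adiabatic: TV^(γ−1) = const ⇒ T₂ = 487×(0.226)^0.400 = 269 K; PV^γ = const ⇒ P₂ = 119 kPa.

119 kPa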